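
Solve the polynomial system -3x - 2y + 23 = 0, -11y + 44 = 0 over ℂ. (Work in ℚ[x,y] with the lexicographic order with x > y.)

{(5, 4)}

Compute a lex Gröbner basis by Buchberger's algorithm.
f_1 = -3x - 2y + 23, LT = x.
f_2 = -11y + 44, LT = y.

The S-polynomials (S(f_1,f_2)) all reduce to 0 modulo the current basis, so we have a Gröbner basis.
Inter-reduce: drop elements whose leading term is divisible by another's, tail-reduce, and make monic.
Reduced Gröbner basis: {x - 5, y - 4}.

A lex Gröbner basis eliminates variables successively. Here y - 4 depends only on y, with roots {4}; lifting each root through the earlier basis elements recovers the full solutions.
  y = 4: the earlier basis element becomes x - 5 = 0, giving x = 5 — point (5, 4).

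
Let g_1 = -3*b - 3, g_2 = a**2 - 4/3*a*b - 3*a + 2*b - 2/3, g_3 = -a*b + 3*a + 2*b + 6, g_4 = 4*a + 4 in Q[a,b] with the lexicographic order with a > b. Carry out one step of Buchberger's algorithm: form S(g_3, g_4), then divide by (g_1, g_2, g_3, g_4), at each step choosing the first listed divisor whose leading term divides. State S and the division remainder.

S(g_3, g_4) = -3*a - 3*b - 6; remainder on division = 0.

lcm(LM(g_3), LM(g_4)) = a*b.
S = (lcm/LT(g_3))·g_3 − (lcm/LT(g_4))·g_4 = -3*a - 3*b - 6.
Reduce S modulo (g_1, g_2, g_3, g_4) in that order:
  leading term a: subtract (-3/4)·g_4 from -3*a - 3*b - 6 → -3*b - 3
  leading term b: subtract (1)·g_1 from -3*b - 3 → 0
The remainder is 0, so this S-polynomial contributes no new basis element.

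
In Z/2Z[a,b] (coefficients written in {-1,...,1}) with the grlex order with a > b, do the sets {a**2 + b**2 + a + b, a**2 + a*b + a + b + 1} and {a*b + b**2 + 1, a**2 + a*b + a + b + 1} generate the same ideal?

Yes, the ideals are equal.

Since reduced Gröbner bases are canonical representatives of ideals under a given ordering, it suffices to compute and compare them.
Buchberger on the first generating set:
f_1 = a**2 + b**2 + a + b, LT = a**2.
f_2 = a**2 + a*b + a + b + 1, LT = a**2.

S(f_1,f_2): lcm = a**2. S = a*b + b**2 + 1.
  leading term a*b: no divisor's leading term divides it; move a*b to the remainder.
  leading term b**2: no divisor's leading term divides it; move b**2 to the remainder.
  leading term 1: no divisor's leading term divides it; move 1 to the remainder.
  remainder a*b + b**2 + 1 ≠ 0; add g_3 = a*b + b**2 + 1 to the basis.

S(f_1,g_3): lcm = a**2*b. S = a*b**2 + b**3 + a*b + b**2 + a.
  leading term a*b**2: subtract (b)·g_3 from a*b**2 + b**3 + a*b + b**2 + a → a*b + b**2 + a + b
  leading term a*b: subtract (1)·g_3 from a*b + b**2 + a + b → a + b + 1
  leading term a: no divisor's leading term divides it; move a to the remainder.
  leading term b: no divisor's leading term divides it; move b to the remainder.
  leading term 1: no divisor's leading term divides it; move 1 to the remainder.
  remainder a + b + 1 ≠ 0; add g_4 = a + b + 1 to the basis.

S(f_1,g_4): lcm = a**2. S = a*b + b**2 + b.
  leading term a*b: subtract (1)·g_3 from a*b + b**2 + b → b + 1
  leading term b: no divisor's leading term divides it; move b to the remainder.
  leading term 1: no divisor's leading term divides it; move 1 to the remainder.
  remainder b + 1 ≠ 0; add g_5 = b + 1 to the basis.

The other S-polynomials (S(f_2,g_3), S(f_2,g_4), S(g_3,g_4), S(f_1,g_5), S(f_2,g_5), S(g_3,g_5), S(g_4,g_5)) all reduce to 0 modulo the current basis, so we have a Gröbner basis.
Inter-reduce: drop elements whose leading term is divisible by another's, tail-reduce, and make monic.
Reduced Gröbner basis: {a, b + 1}.

Buchberger on the second generating set:
h_1 = a*b + b**2 + 1, LT = a*b.
h_2 = a**2 + a*b + a + b + 1, LT = a**2.

S(h_1,h_2): lcm = a**2*b. S = a*b + b**2 + a + b.
  leading term a*b: subtract (1)·h_1 from a*b + b**2 + a + b → a + b + 1
  leading term a: no divisor's leading term divides it; move a to the remainder.
  leading term b: no divisor's leading term divides it; move b to the remainder.
  leading term 1: no divisor's leading term divides it; move 1 to the remainder.
  remainder a + b + 1 ≠ 0; add k_3 = a + b + 1 to the basis.

S(h_1,k_3): lcm = a*b. S = b + 1.
  leading term b: no divisor's leading term divides it; move b to the remainder.
  leading term 1: no divisor's leading term divides it; move 1 to the remainder.
  remainder b + 1 ≠ 0; add k_4 = b + 1 to the basis.

The other S-polynomials (S(h_2,k_3), S(h_1,k_4), S(h_2,k_4), S(k_3,k_4)) all reduce to 0 modulo the current basis, so we have a Gröbner basis.
Inter-reduce: drop elements whose leading term is divisible by another's, tail-reduce, and make monic.
Reduced Gröbner basis: {a, b + 1}.

These coincide, so the ideals are equal.
The choice of monomial ordering does not affect the verdict — as long as both bases are computed under the same ordering, their equality decides ideal equality.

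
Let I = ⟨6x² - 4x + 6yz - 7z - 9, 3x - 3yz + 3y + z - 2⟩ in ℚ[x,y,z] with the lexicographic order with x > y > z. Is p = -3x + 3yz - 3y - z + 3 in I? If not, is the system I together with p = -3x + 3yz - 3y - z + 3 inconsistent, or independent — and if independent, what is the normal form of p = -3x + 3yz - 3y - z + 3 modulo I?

Adjoining -3x + 3yz - 3y - z + 3 makes the ideal the whole ring: the system is inconsistent.

First compute the reduced Gröbner basis of I by Buchberger's algorithm.
f_1 = 6x² - 4x + 6yz - 7z - 9, LT = x².
f_2 = 3x - 3yz + 3y + z - 2, LT = x.

S(f_1,f_2): lcm = x². S = xyz - xy - ⅓xz + yz - 7/6z - 3/2.
  leading term xyz: subtract (⅓yz)·f_2 from xyz - xy - ⅓xz + yz - 7/6z - 3/2 → -xy - ⅓xz + y²z² - y²z - ⅓yz² + 5/3yz - 7/6z - 3/2
  leading term xy: subtract (-⅓y)·f_2 from -xy - ⅓xz + y²z² - y²z - ⅓yz² + 5/3yz - 7/6z - 3/2 → -⅓xz + y²z² - 2y²z + y² - ⅓yz² + 2yz - ⅔y - 7/6z - 3/2
  leading term xz: subtract (-1/9z)·f_2 from -⅓xz + y²z² - 2y²z + y² - ⅓yz² + 2yz - ⅔y - 7/6z - 3/2 → y²z² - 2y²z + y² - ⅔yz² + 7/3yz - ⅔y + 1/9z² - 25/18z - 3/2
  leading term y²z²: no divisor's leading term divides it; move y²z² to the remainder.
  leading term y²z: no divisor's leading term divides it; move -2y²z to the remainder.
  leading term y²: no divisor's leading term divides it; move y² to the remainder.
  leading term yz²: no divisor's leading term divides it; move -⅔yz² to the remainder.
  leading term yz: no divisor's leading term divides it; move 7/3yz to the remainder.
  leading term y: no divisor's leading term divides it; move -⅔y to the remainder.
  leading term z²: no divisor's leading term divides it; move 1/9z² to the remainder.
  leading term z: no divisor's leading term divides it; move -25/18z to the remainder.
  leading term 1: no divisor's leading term divides it; move -3/2 to the remainder.
  remainder y²z² - 2y²z + y² - ⅔yz² + 7/3yz - ⅔y + 1/9z² - 25/18z - 3/2 ≠ 0; add h_3 = y²z² - 2y²z + y² - ⅔yz² + 7/3yz - ⅔y + 1/9z² - 25/18z - 3/2 to the basis.

The other S-polynomials (S(f_1,h_3), S(f_2,h_3)) all reduce to 0 modulo the current basis, so we have a Gröbner basis.
Inter-reduce: drop elements whose leading term is divisible by another's, tail-reduce, and make monic.
Reduced Gröbner basis: {x - yz + y + ⅓z - ⅔, y²z² - 2y²z + y² - ⅔yz² + 7/3yz - ⅔y + 1/9z² - 25/18z - 3/2}.
Label its elements g_1 = x - yz + y + ⅓z - ⅔, g_2 = y²z² - 2y²z + y² - ⅔yz² + 7/3yz - ⅔y + 1/9z² - 25/18z - 3/2.

Reduce p = -3x + 3yz - 3y - z + 3 modulo G:
  leading term x: subtract (-3)·g_1 from -3x + 3yz - 3y - z + 3 → 1
  leading term 1: no divisor's leading term divides it; move 1 to the remainder.
  normal form = 1.
The normal form is nonzero, so p ∉ I. Since p minus its normal form lies in I, I + (p) = I + (r) where r = 1; decide whether this ideal is the whole ring.
Here r = 1 is a nonzero constant, hence a unit: 1 ∈ I + (p), the Gröbner basis of I + (p) is {1}, and the enlarged system has no common solution — adjoining p is inconsistent.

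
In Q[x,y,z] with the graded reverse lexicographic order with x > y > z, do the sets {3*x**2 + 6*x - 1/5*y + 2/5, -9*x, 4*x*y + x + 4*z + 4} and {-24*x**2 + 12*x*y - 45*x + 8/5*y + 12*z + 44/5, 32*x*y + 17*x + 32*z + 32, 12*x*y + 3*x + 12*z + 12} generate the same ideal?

Yes, the ideals are equal.

Since reduced Gröbner bases are canonical representatives of ideals under a given ordering, it suffices to compute and compare them.
Buchberger on the first generating set:
f_1 = 3*x**2 + 6*x - 1/5*y + 2/5, LT = x**2.
f_2 = -9*x, LT = x.
f_3 = 4*x*y + x + 4*z + 4, LT = x*y.

S(f_1,f_2): lcm = x**2. S = 2*x - 1/15*y + 2/15.
  leading term x: subtract (-2/9)·f_2 from 2*x - 1/15*y + 2/15 → -1/15*y + 2/15
  leading term y: no divisor's leading term divides it; move -1/15*y to the remainder.
  leading term 1: no divisor's leading term divides it; move 2/15 to the remainder.
  remainder -1/15*y + 2/15 ≠ 0; add g_4 = -1/15*y + 2/15 to the basis.

S(f_2,f_3): lcm = x*y. S = -1/4*x - z - 1.
  leading term x: subtract (1/36)·f_2 from -1/4*x - z - 1 → -z - 1
  leading term z: no divisor's leading term divides it; move -z to the remainder.
  leading term 1: no divisor's leading term divides it; move -1 to the remainder.
  remainder -z - 1 ≠ 0; add g_5 = -z - 1 to the basis.

The other S-polynomials (S(f_1,f_3), S(f_1,g_4), S(f_2,g_4), S(f_3,g_4), S(f_1,g_5), S(f_2,g_5), S(f_3,g_5), S(g_4,g_5)) all reduce to 0 modulo the current basis, so we have a Gröbner basis.
Inter-reduce: drop elements whose leading term is divisible by another's, tail-reduce, and make monic.
Reduced Gröbner basis: {x, y - 2, z + 1}.

Buchberger on the second generating set:
h_1 = -24*x**2 + 12*x*y - 45*x + 8/5*y + 12*z + 44/5, LT = x**2.
h_2 = 32*x*y + 17*x + 32*z + 32, LT = x*y.
h_3 = 12*x*y + 3*x + 12*z + 12, LT = x*y.

S(h_1,h_2): lcm = x**2*y. S = -1/2*x*y**2 - 17/32*x**2 + 15/8*x*y - 1/15*y**2 - x*z - 1/2*y*z - x - 11/30*y.
  leading term x*y**2: subtract (-1/64*y)·h_2 from -1/2*x*y**2 - 17/32*x**2 + 15/8*x*y - 1/15*y**2 - x*z - 1/2*y*z - x - 11/30*y → -17/32*x**2 + 137/64*x*y - 1/15*y**2 - x*z - x + 2/15*y
  leading term x**2: subtract (17/768)·h_1 from -17/32*x**2 + 137/64*x*y - 1/15*y**2 - x*z - x + 2/15*y → 15/8*x*y - 1/15*y**2 - x*z - 1/256*x + 47/480*y - 17/64*z - 187/960
  leading term x*y: subtract (15/256)·h_2 from 15/8*x*y - 1/15*y**2 - x*z - 1/256*x + 47/480*y - 17/64*z - 187/960 → -1/15*y**2 - x*z - x + 47/480*y - 137/64*z - 1987/960
  leading term y**2: no divisor's leading term divides it; move -1/15*y**2 to the remainder.
  leading term x*z: no divisor's leading term divides it; move -x*z to the remainder.
  leading term x: no divisor's leading term divides it; move -x to the remainder.
  leading term y: no divisor's leading term divides it; move 47/480*y to the remainder.
  leading term z: no divisor's leading term divides it; move -137/64*z to the remainder.
  leading term 1: no divisor's leading term divides it; move -1987/960 to the remainder.
  remainder -1/15*y**2 - x*z - x + 47/480*y - 137/64*z - 1987/960 ≠ 0; add k_4 = -1/15*y**2 - x*z - x + 47/480*y - 137/64*z - 1987/960 to the basis.

S(h_1,h_3): lcm = x**2*y. S = -1/2*x*y**2 - 1/4*x**2 + 15/8*x*y - 1/15*y**2 - x*z - 1/2*y*z - x - 11/30*y.
  leading term x*y**2: subtract (-1/64*y)·h_2 from -1/2*x*y**2 - 1/4*x**2 + 15/8*x*y - 1/15*y**2 - x*z - 1/2*y*z - x - 11/30*y → -1/4*x**2 + 137/64*x*y - 1/15*y**2 - x*z - x + 2/15*y
  leading term x**2: subtract (1/96)·h_1 from -1/4*x**2 + 137/64*x*y - 1/15*y**2 - x*z - x + 2/15*y → 129/64*x*y - 1/15*y**2 - x*z - 17/32*x + 7/60*y - 1/8*z - 11/120
  leading term x*y: subtract (129/2048)·h_2 from 129/64*x*y - 1/15*y**2 - x*z - 17/32*x + 7/60*y - 1/8*z - 11/120 → -1/15*y**2 - x*z - 3281/2048*x + 7/60*y - 137/64*z - 2023/960
  leading term y**2: subtract (1)·k_4 from -1/15*y**2 - x*z - 3281/2048*x + 7/60*y - 137/64*z - 2023/960 → -1233/2048*x + 3/160*y - 3/80
  leading term x: no divisor's leading term divides it; move -1233/2048*x to the remainder.
  leading term y: no divisor's leading term divides it; move 3/160*y to the remainder.
  leading term 1: no divisor's leading term divides it; move -3/80 to the remainder.
  remainder -1233/2048*x + 3/160*y - 3/80 ≠ 0; add k_5 = -1233/2048*x + 3/160*y - 3/80 to the basis.

S(h_2,h_3): lcm = x*y. S = 9/32*x.
  leading term x: subtract (-64/137)·k_5 from 9/32*x → 6/685*y - 12/685
  leading term y: no divisor's leading term divides it; move 6/685*y to the remainder.
  leading term 1: no divisor's leading term divides it; move -12/685 to the remainder.
  remainder 6/685*y - 12/685 ≠ 0; add k_6 = 6/685*y - 12/685 to the basis.

S(h_3,k_4): lcm = x*y**2. S = -15*x**2*z - 15*x**2 + 55/32*x*y - 2055/64*x*z + y*z - 1987/64*x + y.
  leading term x**2*z: subtract (5/8*z)·h_1 from -15*x**2*z - 15*x**2 + 55/32*x*y - 2055/64*x*z + y*z - 1987/64*x + y → -15/2*x*y*z - 15*x**2 + 55/32*x*y - 255/64*x*z - 15/2*z**2 - 1987/64*x + y - 11/2*z
  leading term x*y*z: subtract (-15/64*z)·h_2 from -15/2*x*y*z - 15*x**2 + 55/32*x*y - 255/64*x*z - 15/2*z**2 - 1987/64*x + y - 11/2*z → -15*x**2 + 55/32*x*y - 1987/64*x + y + 2*z
  leading term x**2: subtract (5/8)·h_1 from -15*x**2 + 55/32*x*y - 1987/64*x + y + 2*z → -185/32*x*y - 187/64*x - 11/2*z - 11/2
  leading term x*y: subtract (-185/1024)·h_2 from -185/32*x*y - 187/64*x - 11/2*z - 11/2 → 153/1024*x + 9/32*z + 9/32
  leading term x: subtract (-34/137)·k_5 from 153/1024*x + 9/32*z + 9/32 → 51/10960*y + 9/32*z + 5961/21920
  leading term y: subtract (17/32)·k_6 from 51/10960*y + 9/32*z + 5961/21920 → 9/32*z + 9/32
  leading term z: no divisor's leading term divides it; move 9/32*z to the remainder.
  leading term 1: no divisor's leading term divides it; move 9/32 to the remainder.
  remainder 9/32*z + 9/32 ≠ 0; add k_7 = 9/32*z + 9/32 to the basis.

The other S-polynomials (S(h_1,k_4), S(h_2,k_4), S(h_1,k_5), S(h_2,k_5), S(h_3,k_5), S(k_4,k_5), S(h_1,k_6), S(h_2,k_6), S(h_3,k_6), S(k_4,k_6), S(k_5,k_6), S(h_1,k_7), S(h_2,k_7), S(h_3,k_7), S(k_4,k_7), S(k_5,k_7), S(k_6,k_7)) all reduce to 0 modulo the current basis, so we have a Gröbner basis.
Inter-reduce: drop elements whose leading term is divisible by another's, tail-reduce, and make monic.
Reduced Gröbner basis: {x, y - 2, z + 1}.

These coincide, so the ideals are equal.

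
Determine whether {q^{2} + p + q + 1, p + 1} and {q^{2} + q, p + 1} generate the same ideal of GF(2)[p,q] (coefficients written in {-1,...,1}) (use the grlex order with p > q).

Since reduced Gröbner bases are canonical representatives of ideals under a given ordering, it suffices to compute and compare them.
Buchberger on the first generating set:
f_1 = q^{2} + p + q + 1, LT = q^{2}.
f_2 = p + 1, LT = p.

The S-polynomials (S(f_1,f_2)) all reduce to 0 modulo the current basis, so we have a Gröbner basis.
Inter-reduce: drop elements whose leading term is divisible by another's, tail-reduce, and make monic.
Reduced Gröbner basis: {q^{2} + q, p + 1}.

Buchberger on the second generating set:
h_1 = q^{2} + q, LT = q^{2}.
h_2 = p + 1, LT = p.

The S-polynomials (S(h_1,h_2)) all reduce to 0 modulo the current basis, so we have a Gröbner basis.
Inter-reduce: drop elements whose leading term is divisible by another's, tail-reduce, and make monic.
Reduced Gröbner basis: {q^{2} + q, p + 1}.

The two bases agree; hence the ideals are identical.
The same test decides containment: I ⊆ J iff every generator of I reduces to 0 modulo a Gröbner basis of J.

Yes, the ideals are equal.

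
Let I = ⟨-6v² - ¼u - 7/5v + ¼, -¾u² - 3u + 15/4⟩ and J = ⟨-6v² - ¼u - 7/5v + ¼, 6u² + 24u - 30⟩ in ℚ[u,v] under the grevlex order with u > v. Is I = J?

Yes, the ideals are equal.

Since reduced Gröbner bases are canonical representatives of ideals under a given ordering, it suffices to compute and compare them.
Buchberger on the first generating set:
f_1 = -6v² - ¼u - 7/5v + ¼, LT = v².
f_2 = -¾u² - 3u + 15/4, LT = u².

The S-polynomials (S(f_1,f_2)) all reduce to 0 modulo the current basis, so we have a Gröbner basis.
Inter-reduce: drop elements whose leading term is divisible by another's, tail-reduce, and make monic.
Reduced Gröbner basis: {u² + 4u - 5, v² + 1/24u + 7/30v - 1/24}.

Buchberger on the second generating set:
h_1 = -6v² - ¼u - 7/5v + ¼, LT = v².
h_2 = 6u² + 24u - 30, LT = u².

The S-polynomials (S(h_1,h_2)) all reduce to 0 modulo the current basis, so we have a Gröbner basis.
Inter-reduce: drop elements whose leading term is divisible by another's, tail-reduce, and make monic.
Reduced Gröbner basis: {u² + 4u - 5, v² + 1/24u + 7/30v - 1/24}.

These coincide, so the ideals are equal.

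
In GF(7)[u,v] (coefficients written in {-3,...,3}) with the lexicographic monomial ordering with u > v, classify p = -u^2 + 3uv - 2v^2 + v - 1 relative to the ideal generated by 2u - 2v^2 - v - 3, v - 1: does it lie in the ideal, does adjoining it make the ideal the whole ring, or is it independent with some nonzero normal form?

Adjoining -u^2 + 3uv - 2v^2 + v - 1 makes the ideal the whole ring: the system is inconsistent.

First compute the reduced Gröbner basis of I by Buchberger's algorithm.
f_1 = 2u - 2v^2 - v - 3, LT = u.
f_2 = v - 1, LT = v.

The S-polynomials (S(f_1,f_2)) all reduce to 0 modulo the current basis, so we have a Gröbner basis.
Inter-reduce: drop elements whose leading term is divisible by another's, tail-reduce, and make monic.
Reduced Gröbner basis: {u - 3, v - 1}.
Label its elements g_1 = u - 3, g_2 = v - 1.

Reduce p = -u^2 + 3uv - 2v^2 + v - 1 modulo G:
  leading term u^2: subtract (-u)·g_1 from -u^2 + 3uv - 2v^2 + v - 1 → 3uv - 3u - 2v^2 + v - 1
  leading term uv: subtract (3v)·g_1 from 3uv - 3u - 2v^2 + v - 1 → -3u - 2v^2 + 3v - 1
  leading term u: subtract (-3)·g_1 from -3u - 2v^2 + 3v - 1 → -2v^2 + 3v - 3
  leading term v^2: subtract (-2v)·g_2 from -2v^2 + 3v - 3 → v - 3
  leading term v: subtract (1)·g_2 from v - 3 → -2
  leading term 1: no divisor's leading term divides it; move -2 to the remainder.
  normal form = -2.
The normal form is nonzero, so p ∉ I. Since p minus its normal form lies in I, I + (p) = I + (r) where r = -2; decide whether this ideal is the whole ring.
Here r = -2 is a nonzero constant, hence a unit: 1 ∈ I + (p), the Gröbner basis of I + (p) is {1}, and the enlarged system has no common solution — adjoining p is inconsistent.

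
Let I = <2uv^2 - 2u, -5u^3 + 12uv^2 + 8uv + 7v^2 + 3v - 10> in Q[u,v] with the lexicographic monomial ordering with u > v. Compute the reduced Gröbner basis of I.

G = {u^3 - 8/5uv - 12/5u - 7/5v^2 - 3/5v + 2, uv^2 - u, v^4 + 3/7v^3 - 17/7v^2 - 3/7v + 10/7}

Buchberger's algorithm terminates because the ascending chain of leading-term ideals stabilizes.

f_1 = 2uv^2 - 2u, LT = uv^2.
f_2 = -5u^3 + 12uv^2 + 8uv + 7v^2 + 3v - 10, LT = u^3.

S(f_1,f_2): lcm = u^3v^2. S = -u^3 + 12/5uv^4 + 8/5uv^3 + 7/5v^4 + 3/5v^3 - 2v^2.
  reduce S modulo (f_1, f_2):
  remainder 7/5v^4 + 3/5v^3 - 17/5v^2 - 3/5v + 2 ≠ 0; add g_3 = 7/5v^4 + 3/5v^3 - 17/5v^2 - 3/5v + 2 to the basis.

The other S-polynomials (S(f_1,g_3), S(f_2,g_3)) all reduce to 0 modulo the current basis, so we have a Gröbner basis.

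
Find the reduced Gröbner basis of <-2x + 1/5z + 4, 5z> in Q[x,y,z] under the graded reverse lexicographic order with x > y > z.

G = {x - 2, z}

f_1 = -2x + 1/5z + 4, LT = x.
f_2 = 5z, LT = z.

The S-polynomials (S(f_1,f_2)) all reduce to 0 modulo the current basis, so we have a Gröbner basis.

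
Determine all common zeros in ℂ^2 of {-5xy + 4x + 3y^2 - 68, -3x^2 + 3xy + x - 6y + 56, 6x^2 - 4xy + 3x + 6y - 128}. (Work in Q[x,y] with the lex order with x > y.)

Compute a lex Gröbner basis by Buchberger's algorithm.
f_1 = -5xy + 4x + 3y^2 - 68, LT = xy.
f_2 = -3x^2 + 3xy + x - 6y + 56, LT = x^2.
f_3 = 6x^2 - 4xy + 3x + 6y - 128, LT = x^2.

S(f_1,f_2): lcm = x^2y. S = -4/5x^2 + 2/5xy^2 + 1/3xy + 68/5x - 2y^2 + 56/3y.
  reduce S modulo (f_1, f_2, f_3):
  remainder 1652/125x + 6/25y^3 - 261/125y^2 + 1112/75y - 4852/375 ≠ 0; add h_4 = 1652/125x + 6/25y^3 - 261/125y^2 + 1112/75y - 4852/375 to the basis.

S(f_1,f_3): lcm = x^2y. S = -4/5x^2 + 1/15xy^2 - 1/2xy + 68/5x - y^2 + 64/3y.
  reduce S modulo (f_1, f_2, f_3, h_4):
  remainder -76/413y^3 + 83/413y^2 + 10144/1239y + 17468/1239 ≠ 0; add h_5 = -76/413y^3 + 83/413y^2 + 10144/1239y + 17468/1239 to the basis.

S(f_2,f_3): lcm = x^2. S = -1/3xy - 5/6x + y + 8/3.
  reduce S modulo (f_1, f_2, f_3, h_4, h_5):
  remainder -107/304y^2 + 178/57y + 1745/228 ≠ 0; add h_6 = -107/304y^2 + 178/57y + 1745/228 to the basis.

S(f_1,h_4): lcm = xy. S = -4/5x - 15/826y^4 + 261/1652y^3 - 10667/6195y^2 + 1213/1239y + 68/5.
  reduce S modulo (f_1, f_2, f_3, h_4, h_5, h_6):
  remainder -541915/36594y - 541915/18297 ≠ 0; add h_7 = -541915/36594y - 541915/18297 to the basis.

The other S-polynomials (S(f_2,h_4), S(f_3,h_4), S(f_1,h_5), S(f_2,h_5), S(f_3,h_5), S(h_4,h_5), S(f_1,h_6), S(f_2,h_6), S(f_3,h_6), S(h_4,h_6), S(h_5,h_6), S(f_1,h_7), S(f_2,h_7), S(f_3,h_7), S(h_4,h_7), S(h_5,h_7), S(h_6,h_7)) all reduce to 0 modulo the current basis, so we have a Gröbner basis.
Inter-reduce: drop elements whose leading term is divisible by another's, tail-reduce, and make monic.
Reduced Gröbner basis: {x - 4, y + 2}.

A lex Gröbner basis eliminates variables successively. Here y + 2 depends only on y, with roots {-2}; lifting each root through the earlier basis elements recovers the full solutions.
  y = -2: the earlier basis element becomes x - 4 = 0, giving x = 4 — point (4, -2).
A lex Gröbner basis triangularizes the system, enabling back-substitution.

{(4, -2)}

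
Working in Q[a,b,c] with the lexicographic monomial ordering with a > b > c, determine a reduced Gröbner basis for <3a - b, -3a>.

f_1 = 3a - b, LT = a.
f_2 = -3a, LT = a.

S(f_1,f_2): lcm = a. S = -1/3b.
  leading term b: no divisor's leading term divides it; move -1/3b to the remainder.
  remainder -1/3b ≠ 0; add g_3 = -1/3b to the basis.

S(f_1,g_3): leading monomials are coprime, so the S-polynomial reduces to 0 (Buchberger's first criterion).
S(f_2,g_3): leading monomials are coprime, so the S-polynomial reduces to 0 (Buchberger's first criterion).
Every S-polynomial of the final basis reduces to 0, so we have a Gröbner basis.
Inter-reduce: drop elements whose leading term is divisible by another's, tail-reduce, and make monic.

G = {a, b}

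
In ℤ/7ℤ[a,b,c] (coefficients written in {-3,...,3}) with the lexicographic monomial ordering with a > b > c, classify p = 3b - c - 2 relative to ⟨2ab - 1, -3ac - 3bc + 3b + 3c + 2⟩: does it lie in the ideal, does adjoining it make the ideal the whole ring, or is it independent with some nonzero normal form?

First compute the reduced Gröbner basis of I by Buchberger's algorithm.
f_1 = 2ab - 1, LT = ab.
f_2 = -3ac - 3bc + 3b + 3c + 2, LT = ac.

S(f_1,f_2): lcm = abc. S = -b²c + b² + bc + 3b + 3c.
  leading term b²c: no divisor's leading term divides it; move -b²c to the remainder.
  leading term b²: no divisor's leading term divides it; move b² to the remainder.
  leading term bc: no divisor's leading term divides it; move bc to the remainder.
  leading term b: no divisor's leading term divides it; move 3b to the remainder.
  leading term c: no divisor's leading term divides it; move 3c to the remainder.
  remainder -b²c + b² + bc + 3b + 3c ≠ 0; add h_3 = -b²c + b² + bc + 3b + 3c to the basis.

The other S-polynomials (S(f_1,h_3), S(f_2,h_3)) all reduce to 0 modulo the current basis, so we have a Gröbner basis.
Inter-reduce: drop elements whose leading term is divisible by another's, tail-reduce, and make monic.
Reduced Gröbner basis: {ab + 3, ac + bc - b - c - 3, b²c - b² - bc - 3b - 3c}.
Label its elements g_1 = ab + 3, g_2 = ac + bc - b - c - 3, g_3 = b²c - b² - bc - 3b - 3c.

Reduce p = 3b - c - 2 modulo G:
  leading term b: no divisor's leading term divides it; move 3b to the remainder.
  leading term c: no divisor's leading term divides it; move -c to the remainder.
  leading term 1: no divisor's leading term divides it; move -2 to the remainder.
  normal form = 3b - c - 2.
The normal form is nonzero, so p ∉ I. Since p minus its normal form lies in I, I + (p) = I + (r) where r = 3b - c - 2; decide whether this ideal is the whole ring.
Run Buchberger on G together with r (pairs among the g_i already reduce to 0 since G is a Gröbner basis):
g_1 = ab + 3, LT = ab.
g_2 = ac + bc - b - c - 3, LT = ac.
g_3 = b²c - b² - bc - 3b - 3c, LT = b²c.
r = 3b - c - 2, LT = b.

S(g_1,r): lcm = ab. S = -2ac + 3a + 3.
  leading term ac: subtract (-2)·g_2 from -2ac + 3a + 3 → 3a + 2bc - 2b - 2c - 3
  leading term a: no divisor's leading term divides it; move 3a to the remainder.
  leading term bc: subtract (3c)·r from 2bc - 2b - 2c - 3 → -2b + 3c² - 3c - 3
  leading term b: subtract (-3)·r from -2b + 3c² - 3c - 3 → 3c² + c - 2
  leading term c²: no divisor's leading term divides it; move 3c² to the remainder.
  leading term c: no divisor's leading term divides it; move c to the remainder.
  leading term 1: no divisor's leading term divides it; move -2 to the remainder.
  remainder 3a + 3c² + c - 2 ≠ 0; add m_5 = 3a + 3c² + c - 2 to the basis.

S(g_3,r): lcm = b²c. S = -b² - 2bc² + 2bc - 3b - 3c.
  leading term b²: subtract (2b)·r from -b² - 2bc² + 2bc - 3b - 3c → -2bc² - 3bc + b - 3c
  leading term bc²: subtract (-3c²)·r from -2bc² - 3bc + b - 3c → -3bc + b - 3c³ + c² - 3c
  leading term bc: subtract (-c)·r from -3bc + b - 3c³ + c² - 3c → b - 3c³ + 2c
  leading term b: subtract (-2)·r from b - 3c³ + 2c → -3c³ + 3
  leading term c³: no divisor's leading term divides it; move -3c³ to the remainder.
  leading term 1: no divisor's leading term divides it; move 3 to the remainder.
  remainder -3c³ + 3 ≠ 0; add m_6 = -3c³ + 3 to the basis.

The other S-polynomials (S(g_1,g_2), S(g_1,g_3), S(g_2,g_3), S(g_2,r), S(g_1,m_5), S(g_2,m_5), S(g_3,m_5), S(r,m_5), S(g_1,m_6), S(g_2,m_6), S(g_3,m_6), S(r,m_6), S(m_5,m_6)) all reduce to 0 modulo the current basis, so we have a Gröbner basis.
Inter-reduce: drop elements whose leading term is divisible by another's, tail-reduce, and make monic.
Reduced Gröbner basis: {a + c² - 2c - 3, b + 2c - 3, c³ - 1}.
The reduced Gröbner basis of I + (p) is {a + c² - 2c - 3, b + 2c - 3, c³ - 1} ≠ {1}, a proper ideal, so the enlarged system stays consistent: p is independent of I, with normal form 3b - c - 2.

3b - c - 2 is independent of I; its normal form modulo I is 3b - c - 2.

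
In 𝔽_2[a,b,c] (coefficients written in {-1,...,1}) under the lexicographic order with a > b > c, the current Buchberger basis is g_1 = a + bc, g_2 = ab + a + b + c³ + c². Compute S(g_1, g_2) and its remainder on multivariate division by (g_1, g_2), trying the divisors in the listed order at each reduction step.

S(g_1, g_2) = a + b²c + b + c³ + c²; remainder on division = b²c + bc + b + c³ + c².

lcm(LM(g_1), LM(g_2)) = ab.
S = (lcm/LT(g_1))·g_1 − (lcm/LT(g_2))·g_2 = a + b²c + b + c³ + c².
Reduce S modulo (g_1, g_2) in that order:
  leading term a: subtract (1)·g_1 from a + b²c + b + c³ + c² → b²c + bc + b + c³ + c²
  leading term b²c: no divisor's leading term divides it; move b²c to the remainder.
  leading term bc: no divisor's leading term divides it; move bc to the remainder.
  leading term b: no divisor's leading term divides it; move b to the remainder.
  leading term c³: no divisor's leading term divides it; move c³ to the remainder.
  leading term c²: no divisor's leading term divides it; move c² to the remainder.
The remainder b²c + bc + b + c³ + c² is nonzero, so it would be added as the next basis element.
An S-polynomial is built so that the two leading terms cancel; whether anything survives reduction is exactly the Gröbner-basis criterion.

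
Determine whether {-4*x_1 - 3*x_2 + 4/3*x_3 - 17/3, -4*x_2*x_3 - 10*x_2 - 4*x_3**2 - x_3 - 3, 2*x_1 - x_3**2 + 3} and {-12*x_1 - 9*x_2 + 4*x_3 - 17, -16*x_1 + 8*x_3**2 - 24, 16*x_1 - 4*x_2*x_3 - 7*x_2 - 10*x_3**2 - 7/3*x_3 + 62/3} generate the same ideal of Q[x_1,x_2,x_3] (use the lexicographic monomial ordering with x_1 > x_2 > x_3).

Yes, the ideals are equal.

Two ideals are equal iff their reduced Gröbner bases coincide (the reduced basis is unique for a fixed ordering).
Buchberger on the first generating set:
f_1 = -4*x_1 - 3*x_2 + 4/3*x_3 - 17/3, LT = x_1.
f_2 = -4*x_2*x_3 - 10*x_2 - 4*x_3**2 - x_3 - 3, LT = x_2*x_3.
f_3 = 2*x_1 - x_3**2 + 3, LT = x_1.

S(f_1,f_3): lcm = x_1. S = 3/4*x_2 + 1/2*x_3**2 - 1/3*x_3 - 1/12.
  leading term x_2: no divisor's leading term divides it; move 3/4*x_2 to the remainder.
  leading term x_3**2: no divisor's leading term divides it; move 1/2*x_3**2 to the remainder.
  leading term x_3: no divisor's leading term divides it; move -1/3*x_3 to the remainder.
  leading term 1: no divisor's leading term divides it; move -1/12 to the remainder.
  remainder 3/4*x_2 + 1/2*x_3**2 - 1/3*x_3 - 1/12 ≠ 0; add g_4 = 3/4*x_2 + 1/2*x_3**2 - 1/3*x_3 - 1/12 to the basis.

S(f_2,g_4): lcm = x_2*x_3. S = 5/2*x_2 - 2/3*x_3**3 + 13/9*x_3**2 + 13/36*x_3 + 3/4.
  leading term x_2: subtract (10/3)·g_4 from 5/2*x_2 - 2/3*x_3**3 + 13/9*x_3**2 + 13/36*x_3 + 3/4 → -2/3*x_3**3 - 2/9*x_3**2 + 53/36*x_3 + 37/36
  leading term x_3**3: no divisor's leading term divides it; move -2/3*x_3**3 to the remainder.
  leading term x_3**2: no divisor's leading term divides it; move -2/9*x_3**2 to the remainder.
  leading term x_3: no divisor's leading term divides it; move 53/36*x_3 to the remainder.
  leading term 1: no divisor's leading term divides it; move 37/36 to the remainder.
  remainder -2/3*x_3**3 - 2/9*x_3**2 + 53/36*x_3 + 37/36 ≠ 0; add g_5 = -2/3*x_3**3 - 2/9*x_3**2 + 53/36*x_3 + 37/36 to the basis.

The other S-polynomials (S(f_1,f_2), S(f_2,f_3), S(f_1,g_4), S(f_3,g_4), S(f_1,g_5), S(f_2,g_5), S(f_3,g_5), S(g_4,g_5)) all reduce to 0 modulo the current basis, so we have a Gröbner basis.
Inter-reduce: drop elements whose leading term is divisible by another's, tail-reduce, and make monic.
Reduced Gröbner basis: {x_1 - 1/2*x_3**2 + 3/2, x_2 + 2/3*x_3**2 - 4/9*x_3 - 1/9, x_3**3 + 1/3*x_3**2 - 53/24*x_3 - 37/24}.

Buchberger on the second generating set:
h_1 = -12*x_1 - 9*x_2 + 4*x_3 - 17, LT = x_1.
h_2 = -16*x_1 + 8*x_3**2 - 24, LT = x_1.
h_3 = 16*x_1 - 4*x_2*x_3 - 7*x_2 - 10*x_3**2 - 7/3*x_3 + 62/3, LT = x_1.

S(h_1,h_2): lcm = x_1. S = 3/4*x_2 + 1/2*x_3**2 - 1/3*x_3 - 1/12.
  leading term x_2: no divisor's leading term divides it; move 3/4*x_2 to the remainder.
  leading term x_3**2: no divisor's leading term divides it; move 1/2*x_3**2 to the remainder.
  leading term x_3: no divisor's leading term divides it; move -1/3*x_3 to the remainder.
  leading term 1: no divisor's leading term divides it; move -1/12 to the remainder.
  remainder 3/4*x_2 + 1/2*x_3**2 - 1/3*x_3 - 1/12 ≠ 0; add k_4 = 3/4*x_2 + 1/2*x_3**2 - 1/3*x_3 - 1/12 to the basis.

S(h_1,h_3): lcm = x_1. S = 1/4*x_2*x_3 + 19/16*x_2 + 5/8*x_3**2 - 3/16*x_3 + 1/8.
  leading term x_2*x_3: subtract (1/3*x_3)·k_4 from 1/4*x_2*x_3 + 19/16*x_2 + 5/8*x_3**2 - 3/16*x_3 + 1/8 → 19/16*x_2 - 1/6*x_3**3 + 53/72*x_3**2 - 23/144*x_3 + 1/8
  leading term x_2: subtract (19/12)·k_4 from 19/16*x_2 - 1/6*x_3**3 + 53/72*x_3**2 - 23/144*x_3 + 1/8 → -1/6*x_3**3 - 1/18*x_3**2 + 53/144*x_3 + 37/144
  leading term x_3**3: no divisor's leading term divides it; move -1/6*x_3**3 to the remainder.
  leading term x_3**2: no divisor's leading term divides it; move -1/18*x_3**2 to the remainder.
  leading term x_3: no divisor's leading term divides it; move 53/144*x_3 to the remainder.
  leading term 1: no divisor's leading term divides it; move 37/144 to the remainder.
  remainder -1/6*x_3**3 - 1/18*x_3**2 + 53/144*x_3 + 37/144 ≠ 0; add k_5 = -1/6*x_3**3 - 1/18*x_3**2 + 53/144*x_3 + 37/144 to the basis.

The other S-polynomials (S(h_2,h_3), S(h_1,k_4), S(h_2,k_4), S(h_3,k_4), S(h_1,k_5), S(h_2,k_5), S(h_3,k_5), S(k_4,k_5)) all reduce to 0 modulo the current basis, so we have a Gröbner basis.
Inter-reduce: drop elements whose leading term is divisible by another's, tail-reduce, and make monic.
Reduced Gröbner basis: {x_1 - 1/2*x_3**2 + 3/2, x_2 + 2/3*x_3**2 - 4/9*x_3 - 1/9, x_3**3 + 1/3*x_3**2 - 53/24*x_3 - 37/24}.

The two bases agree; hence the ideals are identical.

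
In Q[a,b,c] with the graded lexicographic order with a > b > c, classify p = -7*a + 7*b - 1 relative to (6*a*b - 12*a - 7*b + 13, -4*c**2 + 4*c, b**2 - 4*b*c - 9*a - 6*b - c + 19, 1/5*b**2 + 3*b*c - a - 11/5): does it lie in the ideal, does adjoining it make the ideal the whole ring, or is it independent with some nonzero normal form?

First compute the reduced Gröbner basis of I by Buchberger's algorithm.
f_1 = 6*a*b - 12*a - 7*b + 13, LT = a*b.
f_2 = -4*c**2 + 4*c, LT = c**2.
f_3 = b**2 - 4*b*c - 9*a - 6*b - c + 19, LT = b**2.
f_4 = 1/5*b**2 + 3*b*c - a - 11/5, LT = b**2.

S(f_1,f_3): lcm = a*b**2. S = 4*a*b*c + 9*a**2 + 4*a*b + a*c - 7/6*b**2 - 19*a + 13/6*b.
  reduce S modulo (f_1, f_2, f_3, f_4):
  remainder 9*a**2 + 9*a*c - 43/2*a - 1/6*b - 59/6*c + 27/2 ≠ 0; add h_5 = 9*a**2 + 9*a*c - 43/2*a - 1/6*b - 59/6*c + 27/2 to the basis.

S(f_1,f_4): lcm = a*b**2. S = -15*a*b*c + 5*a**2 - 2*a*b - 7/6*b**2 + 11*a + 13/6*b.
  reduce S modulo (f_1, f_2, f_3, f_4, h_5):
  remainder -35*a*c - 133/6*b*c + 76/9*a - 191/27*b + 1987/54*c + 19 ≠ 0; add h_6 = -35*a*c - 133/6*b*c + 76/9*a - 191/27*b + 1987/54*c + 19 to the basis.

S(f_3,f_4): lcm = b**2. S = -19*b*c - 4*a - 6*b - c + 30.
  reduce S modulo (f_1, f_2, f_3, f_4, h_5, h_6):
  remainder -19*b*c - 4*a - 6*b - c + 30 ≠ 0; add h_7 = -19*b*c - 4*a - 6*b - c + 30 to the basis.

S(f_1,h_6): lcm = a*b*c. S = -19/30*b**2*c + 76/315*a*b - 2*a*c - 191/945*b**2 - 109/945*b*c + 19/35*b + 13/6*c.
  reduce S modulo (f_1, f_2, f_3, f_4, h_5, h_6, h_7):
  remainder -26864/9975*a + 57446/29925*b + 32287/5985*c - 138289/29925 ≠ 0; add h_8 = -26864/9975*a + 57446/29925*b + 32287/5985*c - 138289/29925 to the basis.

S(f_2,h_6): lcm = a*c**2. S = -19/30*b*c**2 - 239/315*a*c - 191/945*b*c + 1987/1890*c**2 + 19/35*c.
  reduce S modulo (f_1, f_2, f_3, f_4, h_5, h_6, h_7, h_8):
  remainder 383942/2039985*b + 379639/634662*c - 22458943/28559790 ≠ 0; add h_9 = 383942/2039985*b + 379639/634662*c - 22458943/28559790 to the basis.

S(h_5,h_6): lcm = a**2*c. S = -19/30*a*b*c + a*c**2 + 76/315*a**2 - 191/945*a*b - 1264/945*a*c - 1/54*b*c - 59/54*c**2 + 19/35*a + 3/2*c.
  reduce S modulo (f_1, f_2, f_3, f_4, h_5, h_6, h_7, h_8, h_9):
  remainder -767/190512*c + 767/190512 ≠ 0; add h_10 = -767/190512*c + 767/190512 to the basis.

The other S-polynomials (S(f_1,f_2), S(f_2,f_3), S(f_2,f_4), S(f_1,h_5), S(f_2,h_5), S(f_3,h_5), S(f_4,h_5), S(f_3,h_6), S(f_4,h_6), S(f_1,h_7), S(f_2,h_7), S(f_3,h_7), S(f_4,h_7), S(h_5,h_7), S(h_6,h_7), S(f_1,h_8), S(f_2,h_8), S(f_3,h_8), S(f_4,h_8), S(h_5,h_8), S(h_6,h_8), S(h_7,h_8), S(f_1,h_9), S(f_2,h_9), S(f_3,h_9), S(f_4,h_9), S(h_5,h_9), S(h_6,h_9), S(h_7,h_9), S(h_8,h_9), S(f_1,h_10), S(f_2,h_10), S(f_3,h_10), S(f_4,h_10), S(h_5,h_10), S(h_6,h_10), S(h_7,h_10), S(h_8,h_10), S(h_9,h_10)) all reduce to 0 modulo the current basis, so we have a Gröbner basis.
Inter-reduce: drop elements whose leading term is divisible by another's, tail-reduce, and make monic.
Reduced Gröbner basis: {a - 1, b - 1, c - 1}.
Label its elements g_1 = a - 1, g_2 = b - 1, g_3 = c - 1.

Reduce p = -7*a + 7*b - 1 modulo G:
  leading term a: subtract (-7)·g_1 from -7*a + 7*b - 1 → 7*b - 8
  leading term b: subtract (7)·g_2 from 7*b - 8 → -1
  leading term 1: no divisor's leading term divides it; move -1 to the remainder.
  normal form = -1.
The normal form is nonzero, so p ∉ I. Since p minus its normal form lies in I, I + (p) = I + (r) where r = -1; decide whether this ideal is the whole ring.
Here r = -1 is a nonzero constant, hence a unit: 1 ∈ I + (p), the Gröbner basis of I + (p) is {1}, and the enlarged system has no common solution — adjoining p is inconsistent.

Adjoining -7*a + 7*b - 1 makes the ideal the whole ring: the system is inconsistent.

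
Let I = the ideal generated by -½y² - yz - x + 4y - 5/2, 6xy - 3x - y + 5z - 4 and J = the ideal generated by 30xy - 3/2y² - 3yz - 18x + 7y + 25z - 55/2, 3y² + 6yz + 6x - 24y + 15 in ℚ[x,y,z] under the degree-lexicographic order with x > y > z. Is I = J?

For a fixed monomial order, each ideal has a unique reduced Gröbner basis; comparing bases decides equality.
Buchberger on the first generating set:
f_1 = -½y² - yz - x + 4y - 5/2, LT = y².
f_2 = 6xy - 3x - y + 5z - 4, LT = xy.

S(f_1,f_2): lcm = xy². S = 2xyz + 2x² - 15/2xy + ⅙y² - ⅚yz + 5x + ⅔y.
  leading term xyz: subtract (⅓z)·f_2 from 2xyz + 2x² - 15/2xy + ⅙y² - ⅚yz + 5x + ⅔y → 2x² - 15/2xy + xz + ⅙y² - ½yz - 5/3z² + 5x + ⅔y + 4/3z
  leading term x²: no divisor's leading term divides it; move 2x² to the remainder.
  leading term xy: subtract (-5/4)·f_2 from -15/2xy + xz + ⅙y² - ½yz - 5/3z² + 5x + ⅔y + 4/3z → xz + ⅙y² - ½yz - 5/3z² + 5/4x - 7/12y + 91/12z - 5
  leading term xz: no divisor's leading term divides it; move xz to the remainder.
  leading term y²: subtract (-⅓)·f_1 from ⅙y² - ½yz - 5/3z² + 5/4x - 7/12y + 91/12z - 5 → -⅚yz - 5/3z² + 11/12x + ¾y + 91/12z - 35/6
  leading term yz: no divisor's leading term divides it; move -⅚yz to the remainder.
  leading term z²: no divisor's leading term divides it; move -5/3z² to the remainder.
  leading term x: no divisor's leading term divides it; move 11/12x to the remainder.
  leading term y: no divisor's leading term divides it; move ¾y to the remainder.
  leading term z: no divisor's leading term divides it; move 91/12z to the remainder.
  leading term 1: no divisor's leading term divides it; move -35/6 to the remainder.
  remainder 2x² + xz - ⅚yz - 5/3z² + 11/12x + ¾y + 91/12z - 35/6 ≠ 0; add g_3 = 2x² + xz - ⅚yz - 5/3z² + 11/12x + ¾y + 91/12z - 35/6 to the basis.

The other S-polynomials (S(f_1,g_3), S(f_2,g_3)) all reduce to 0 modulo the current basis, so we have a Gröbner basis.
Inter-reduce: drop elements whose leading term is divisible by another's, tail-reduce, and make monic.
Reduced Gröbner basis: {x² + ½xz - 5/12yz - ⅚z² + 11/24x + ⅜y + 91/24z - 35/12, xy - ½x - ⅙y + ⅚z - ⅔, y² + 2yz + 2x - 8y + 5}.

Buchberger on the second generating set:
h_1 = 30xy - 3/2y² - 3yz - 18x + 7y + 25z - 55/2, LT = xy.
h_2 = 3y² + 6yz + 6x - 24y + 15, LT = y².

S(h_1,h_2): lcm = xy². S = -2xyz - 1/20y³ - 1/10y²z - 2x² + 37/5xy + 7/30y² + ⅚yz - 5x - 11/12y.
  leading term xyz: subtract (-1/15z)·h_1 from -2xyz - 1/20y³ - 1/10y²z - 2x² + 37/5xy + 7/30y² + ⅚yz - 5x - 11/12y → -1/20y³ - ⅕y²z - ⅕yz² - 2x² + 37/5xy - 6/5xz + 7/30y² + 13/10yz + 5/3z² - 5x - 11/12y - 11/6z
  leading term y³: subtract (-1/60y)·h_2 from -1/20y³ - ⅕y²z - ⅕yz² - 2x² + 37/5xy - 6/5xz + 7/30y² + 13/10yz + 5/3z² - 5x - 11/12y - 11/6z → -1/10y²z - ⅕yz² - 2x² + 15/2xy - 6/5xz - ⅙y² + 13/10yz + 5/3z² - 5x - ⅔y - 11/6z
  leading term y²z: subtract (-1/30z)·h_2 from -1/10y²z - ⅕yz² - 2x² + 15/2xy - 6/5xz - ⅙y² + 13/10yz + 5/3z² - 5x - ⅔y - 11/6z → -2x² + 15/2xy - xz - ⅙y² + ½yz + 5/3z² - 5x - ⅔y - 4/3z
  leading term x²: no divisor's leading term divides it; move -2x² to the remainder.
  leading term xy: subtract (¼)·h_1 from 15/2xy - xz - ⅙y² + ½yz + 5/3z² - 5x - ⅔y - 4/3z → -xz + 5/24y² + 5/4yz + 5/3z² - ½x - 29/12y - 91/12z + 55/8
  leading term xz: no divisor's leading term divides it; move -xz to the remainder.
  leading term y²: subtract (5/72)·h_2 from 5/24y² + 5/4yz + 5/3z² - ½x - 29/12y - 91/12z + 55/8 → ⅚yz + 5/3z² - 11/12x - ¾y - 91/12z + 35/6
  leading term yz: no divisor's leading term divides it; move ⅚yz to the remainder.
  leading term z²: no divisor's leading term divides it; move 5/3z² to the remainder.
  leading term x: no divisor's leading term divides it; move -11/12x to the remainder.
  leading term y: no divisor's leading term divides it; move -¾y to the remainder.
  leading term z: no divisor's leading term divides it; move -91/12z to the remainder.
  leading term 1: no divisor's leading term divides it; move 35/6 to the remainder.
  remainder -2x² - xz + ⅚yz + 5/3z² - 11/12x - ¾y - 91/12z + 35/6 ≠ 0; add k_3 = -2x² - xz + ⅚yz + 5/3z² - 11/12x - ¾y - 91/12z + 35/6 to the basis.

The other S-polynomials (S(h_1,k_3), S(h_2,k_3)) all reduce to 0 modulo the current basis, so we have a Gröbner basis.
Inter-reduce: drop elements whose leading term is divisible by another's, tail-reduce, and make monic.
Reduced Gröbner basis: {x² + ½xz - 5/12yz - ⅚z² + 11/24x + ⅜y + 91/24z - 35/12, xy - ½x - ⅙y + ⅚z - ⅔, y² + 2yz + 2x - 8y + 5}.

These coincide, so the ideals are equal.

Yes, the ideals are equal.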